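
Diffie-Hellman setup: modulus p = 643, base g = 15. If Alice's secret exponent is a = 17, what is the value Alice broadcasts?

Public value = 15^17 mod 643.
15^1 ≡ 15 (mod 643)
15^2 = (15^1)^2 ≡ 15^2 = 225 ≡ 225 (mod 643)
15^4 = (15^2)^2 ≡ 225^2 = 50625 ≡ 471 (mod 643)
15^8 = (15^4)^2 ≡ 471^2 = 221841 ≡ 6 (mod 643)
15^16 = (15^8)^2 ≡ 6^2 = 36 ≡ 36 (mod 643)
15^17 = 15^16 · 15^1 ≡ 36 · 15 ≡ 540 (mod 643).

540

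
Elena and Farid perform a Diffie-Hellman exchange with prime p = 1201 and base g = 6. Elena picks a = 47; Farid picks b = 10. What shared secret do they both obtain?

Elena sends A = g^a mod p = 6^47 mod 1201.
6^1 ≡ 6 (mod 1201)
6^2 = (6^1)^2 ≡ 6^2 = 36 ≡ 36 (mod 1201)
6^4 = (6^2)^2 ≡ 36^2 = 1296 ≡ 95 (mod 1201)
6^8 = (6^4)^2 ≡ 95^2 = 9025 ≡ 618 (mod 1201)
6^16 = (6^8)^2 ≡ 618^2 = 381924 ≡ 6 (mod 1201)
6^32 = (6^16)^2 ≡ 6^2 = 36 ≡ 36 (mod 1201)
6^47 = 6^32 · 6^8 · 6^4 · 6^2 · 6^1 ≡ 36 · 618 · 95 · 36 · 6 ≡ 36 (mod 1201).
So A = 36. Farid then computes K = A^b mod p = 36^10 mod 1201.
36^1 ≡ 36 (mod 1201)
36^2 = (36^1)^2 ≡ 36^2 = 1296 ≡ 95 (mod 1201)
36^4 = (36^2)^2 ≡ 95^2 = 9025 ≡ 618 (mod 1201)
36^8 = (36^4)^2 ≡ 618^2 = 381924 ≡ 6 (mod 1201)
36^10 = 36^8 · 36^2 ≡ 6 · 95 ≡ 570 (mod 1201).

570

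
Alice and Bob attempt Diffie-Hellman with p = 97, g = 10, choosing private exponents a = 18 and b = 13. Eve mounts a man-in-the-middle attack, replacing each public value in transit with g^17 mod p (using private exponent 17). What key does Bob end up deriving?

Bob receives Eve's public value M = 10^17 mod 97 instead of the honest one.
10^1 ≡ 10 (mod 97)
10^2 = (10^1)^2 ≡ 10^2 = 100 ≡ 3 (mod 97)
10^4 = (10^2)^2 ≡ 3^2 = 9 ≡ 9 (mod 97)
10^8 = (10^4)^2 ≡ 9^2 = 81 ≡ 81 (mod 97)
10^16 = (10^8)^2 ≡ 81^2 = 6561 ≡ 62 (mod 97)
10^17 = 10^16 · 10^1 ≡ 62 · 10 ≡ 38 (mod 97).
So M = 38. Bob computes K = M^13 mod 97.
38^1 ≡ 38 (mod 97)
38^2 = (38^1)^2 ≡ 38^2 = 1444 ≡ 86 (mod 97)
38^4 = (38^2)^2 ≡ 86^2 = 7396 ≡ 24 (mod 97)
38^8 = (38^4)^2 ≡ 24^2 = 576 ≡ 91 (mod 97)
38^13 = 38^8 · 38^4 · 38^1 ≡ 91 · 24 · 38 ≡ 57 (mod 97).

57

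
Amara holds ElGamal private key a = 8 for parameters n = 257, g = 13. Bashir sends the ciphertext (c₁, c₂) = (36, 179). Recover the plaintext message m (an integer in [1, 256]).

Shared mask s = c₁^a mod n = 36^8 mod 257.
36^1 ≡ 36 (mod 257)
36^2 = (36^1)^2 ≡ 36^2 = 1296 ≡ 11 (mod 257)
36^4 = (36^2)^2 ≡ 11^2 = 121 ≡ 121 (mod 257)
36^8 = (36^4)^2 ≡ 121^2 = 14641 ≡ 249 (mod 257)
So s = 249; s⁻¹ ≡ 32 (mod 257).
m = c₂ · s⁻¹ mod 257 = 179 · 32 mod 257 = 74.

74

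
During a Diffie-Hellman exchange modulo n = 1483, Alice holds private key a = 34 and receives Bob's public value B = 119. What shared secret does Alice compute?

847

Shared key K = 119^34 mod 1483.
119^1 ≡ 119 (mod 1483)
119^2 = (119^1)^2 ≡ 119^2 = 14161 ≡ 814 (mod 1483)
119^4 = (119^2)^2 ≡ 814^2 = 662596 ≡ 1178 (mod 1483)
119^8 = (119^4)^2 ≡ 1178^2 = 1387684 ≡ 1079 (mod 1483)
119^16 = (119^8)^2 ≡ 1079^2 = 1164241 ≡ 86 (mod 1483)
119^32 = (119^16)^2 ≡ 86^2 = 7396 ≡ 1464 (mod 1483)
119^34 = 119^32 · 119^2 ≡ 1464 · 814 ≡ 847 (mod 1483).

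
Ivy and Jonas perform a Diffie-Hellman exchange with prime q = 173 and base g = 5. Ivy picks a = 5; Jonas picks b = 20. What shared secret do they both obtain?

Ivy sends A = g^a mod q = 5^5 mod 173.
5^1 ≡ 5 (mod 173)
5^2 = (5^1)^2 ≡ 5^2 = 25 ≡ 25 (mod 173)
5^4 = (5^2)^2 ≡ 25^2 = 625 ≡ 106 (mod 173)
5^5 = 5^4 · 5^1 ≡ 106 · 5 ≡ 11 (mod 173).
So A = 11. Jonas then computes K = A^b mod q = 11^20 mod 173.
11^1 ≡ 11 (mod 173)
11^2 = (11^1)^2 ≡ 11^2 = 121 ≡ 121 (mod 173)
11^4 = (11^2)^2 ≡ 121^2 = 14641 ≡ 109 (mod 173)
11^8 = (11^4)^2 ≡ 109^2 = 11881 ≡ 117 (mod 173)
11^16 = (11^8)^2 ≡ 117^2 = 13689 ≡ 22 (mod 173)
11^20 = 11^16 · 11^4 ≡ 22 · 109 ≡ 149 (mod 173).

149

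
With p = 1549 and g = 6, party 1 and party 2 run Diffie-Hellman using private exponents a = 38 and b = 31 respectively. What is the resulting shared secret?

416

Party 1 sends A = g^a mod p = 6^38 mod 1549.
6^1 ≡ 6 (mod 1549)
6^2 = (6^1)^2 ≡ 6^2 = 36 ≡ 36 (mod 1549)
6^4 = (6^2)^2 ≡ 36^2 = 1296 ≡ 1296 (mod 1549)
6^8 = (6^4)^2 ≡ 1296^2 = 1679616 ≡ 500 (mod 1549)
6^16 = (6^8)^2 ≡ 500^2 = 250000 ≡ 611 (mod 1549)
6^32 = (6^16)^2 ≡ 611^2 = 373321 ≡ 12 (mod 1549)
6^38 = 6^32 · 6^4 · 6^2 ≡ 12 · 1296 · 36 ≡ 683 (mod 1549).
So A = 683. Party 2 then computes K = A^b mod p = 683^31 mod 1549.
683^1 ≡ 683 (mod 1549)
683^2 = (683^1)^2 ≡ 683^2 = 466489 ≡ 240 (mod 1549)
683^4 = (683^2)^2 ≡ 240^2 = 57600 ≡ 287 (mod 1549)
683^8 = (683^4)^2 ≡ 287^2 = 82369 ≡ 272 (mod 1549)
683^16 = (683^8)^2 ≡ 272^2 = 73984 ≡ 1181 (mod 1549)
683^31 = 683^16 · 683^8 · 683^4 · 683^2 · 683^1 ≡ 1181 · 272 · 287 · 240 · 683 ≡ 416 (mod 1549).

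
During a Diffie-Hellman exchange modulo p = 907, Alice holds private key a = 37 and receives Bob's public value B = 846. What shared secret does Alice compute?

Shared key K = 846^37 mod 907.
846^1 ≡ 846 (mod 907)
846^2 = (846^1)^2 ≡ 846^2 = 715716 ≡ 93 (mod 907)
846^4 = (846^2)^2 ≡ 93^2 = 8649 ≡ 486 (mod 907)
846^8 = (846^4)^2 ≡ 486^2 = 236196 ≡ 376 (mod 907)
846^16 = (846^8)^2 ≡ 376^2 = 141376 ≡ 791 (mod 907)
846^32 = (846^16)^2 ≡ 791^2 = 625681 ≡ 758 (mod 907)
846^37 = 846^32 · 846^4 · 846^1 ≡ 758 · 486 · 846 ≡ 164 (mod 907).

164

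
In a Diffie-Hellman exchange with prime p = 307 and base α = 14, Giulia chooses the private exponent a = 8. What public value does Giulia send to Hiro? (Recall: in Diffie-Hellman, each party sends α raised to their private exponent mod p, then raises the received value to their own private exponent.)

Public value = 14^8 mod 307.
14^1 ≡ 14 (mod 307)
14^2 = (14^1)^2 ≡ 14^2 = 196 ≡ 196 (mod 307)
14^4 = (14^2)^2 ≡ 196^2 = 38416 ≡ 41 (mod 307)
14^8 = (14^4)^2 ≡ 41^2 = 1681 ≡ 146 (mod 307)

146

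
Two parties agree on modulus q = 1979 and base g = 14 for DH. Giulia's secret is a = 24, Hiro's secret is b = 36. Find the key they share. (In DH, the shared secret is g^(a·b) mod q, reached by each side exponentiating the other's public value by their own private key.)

888

Hiro sends B = g^b mod q = 14^36 mod 1979.
14^1 ≡ 14 (mod 1979)
14^2 = (14^1)^2 ≡ 14^2 = 196 ≡ 196 (mod 1979)
14^4 = (14^2)^2 ≡ 196^2 = 38416 ≡ 815 (mod 1979)
14^8 = (14^4)^2 ≡ 815^2 = 664225 ≡ 1260 (mod 1979)
14^16 = (14^8)^2 ≡ 1260^2 = 1587600 ≡ 442 (mod 1979)
14^32 = (14^16)^2 ≡ 442^2 = 195364 ≡ 1422 (mod 1979)
14^36 = 14^32 · 14^4 ≡ 1422 · 815 ≡ 1215 (mod 1979).
So B = 1215. Giulia then computes K = B^a mod q = 1215^24 mod 1979.
1215^1 ≡ 1215 (mod 1979)
1215^2 = (1215^1)^2 ≡ 1215^2 = 1476225 ≡ 1870 (mod 1979)
1215^4 = (1215^2)^2 ≡ 1870^2 = 3496900 ≡ 7 (mod 1979)
1215^8 = (1215^4)^2 ≡ 7^2 = 49 ≡ 49 (mod 1979)
1215^16 = (1215^8)^2 ≡ 49^2 = 2401 ≡ 422 (mod 1979)
1215^24 = 1215^16 · 1215^8 ≡ 422 · 49 ≡ 888 (mod 1979).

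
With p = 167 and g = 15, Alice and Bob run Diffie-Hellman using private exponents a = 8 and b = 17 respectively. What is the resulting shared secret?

76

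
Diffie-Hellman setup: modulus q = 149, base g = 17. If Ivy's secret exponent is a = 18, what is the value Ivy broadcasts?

73

Public value = 17^18 (mod 149).
17^1 ≡ 17 (mod 149)
17^2 = (17^1)^2 ≡ 17^2 = 289 ≡ 140 (mod 149)
17^4 = (17^2)^2 ≡ 140^2 = 19600 ≡ 81 (mod 149)
17^8 = (17^4)^2 ≡ 81^2 = 6561 ≡ 5 (mod 149)
17^16 = (17^8)^2 ≡ 5^2 = 25 ≡ 25 (mod 149)
17^18 = 17^16 · 17^2 ≡ 25 · 140 ≡ 73 (mod 149).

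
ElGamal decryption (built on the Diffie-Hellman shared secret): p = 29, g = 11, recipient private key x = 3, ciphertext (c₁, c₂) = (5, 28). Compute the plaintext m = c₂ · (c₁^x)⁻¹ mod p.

16

Shared mask s = c₁^x mod p = 5^3 mod 29.
5^1 ≡ 5 (mod 29)
5^2 = (5^1)^2 ≡ 5^2 = 25 ≡ 25 (mod 29)
5^3 = 5^2 · 5^1 ≡ 25 · 5 ≡ 9 (mod 29).
So s = 9; s⁻¹ ≡ 13 (mod 29).
m = c₂ · s⁻¹ mod 29 = 28 · 13 mod 29 = 16.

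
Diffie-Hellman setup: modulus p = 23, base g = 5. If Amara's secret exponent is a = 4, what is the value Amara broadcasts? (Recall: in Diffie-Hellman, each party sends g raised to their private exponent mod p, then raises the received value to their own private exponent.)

4

Public value = 5^4 (mod 23).
5^1 ≡ 5 (mod 23)
5^2 = (5^1)^2 ≡ 5^2 = 25 ≡ 2 (mod 23)
5^4 = (5^2)^2 ≡ 2^2 = 4 ≡ 4 (mod 23)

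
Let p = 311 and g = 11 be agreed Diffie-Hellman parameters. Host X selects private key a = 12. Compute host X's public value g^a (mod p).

Public value = 11^12 (mod 311).
11^1 ≡ 11 (mod 311)
11^2 = (11^1)^2 ≡ 11^2 = 121 ≡ 121 (mod 311)
11^4 = (11^2)^2 ≡ 121^2 = 14641 ≡ 24 (mod 311)
11^8 = (11^4)^2 ≡ 24^2 = 576 ≡ 265 (mod 311)
11^12 = 11^8 · 11^4 ≡ 265 · 24 ≡ 140 (mod 311).

140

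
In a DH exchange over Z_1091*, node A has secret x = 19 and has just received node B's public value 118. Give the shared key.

1032

Shared key K = 118^19 mod 1091.
118^1 ≡ 118 (mod 1091)
118^2 = (118^1)^2 ≡ 118^2 = 13924 ≡ 832 (mod 1091)
118^4 = (118^2)^2 ≡ 832^2 = 692224 ≡ 530 (mod 1091)
118^8 = (118^4)^2 ≡ 530^2 = 280900 ≡ 513 (mod 1091)
118^16 = (118^8)^2 ≡ 513^2 = 263169 ≡ 238 (mod 1091)
118^19 = 118^16 · 118^2 · 118^1 ≡ 238 · 832 · 118 ≡ 1032 (mod 1091).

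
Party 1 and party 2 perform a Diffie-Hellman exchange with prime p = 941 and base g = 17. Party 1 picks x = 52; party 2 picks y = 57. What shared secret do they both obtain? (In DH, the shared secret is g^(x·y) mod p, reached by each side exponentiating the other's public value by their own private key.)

Party 2 sends B = g^y mod p = 17^57 mod 941.
17^1 ≡ 17 (mod 941)
17^2 = (17^1)^2 ≡ 17^2 = 289 ≡ 289 (mod 941)
17^4 = (17^2)^2 ≡ 289^2 = 83521 ≡ 713 (mod 941)
17^8 = (17^4)^2 ≡ 713^2 = 508369 ≡ 229 (mod 941)
17^16 = (17^8)^2 ≡ 229^2 = 52441 ≡ 686 (mod 941)
17^32 = (17^16)^2 ≡ 686^2 = 470596 ≡ 96 (mod 941)
17^57 = 17^32 · 17^16 · 17^8 · 17^1 ≡ 96 · 686 · 229 · 17 ≡ 76 (mod 941).
So B = 76. Party 1 then computes K = B^x mod p = 76^52 mod 941.
76^1 ≡ 76 (mod 941)
76^2 = (76^1)^2 ≡ 76^2 = 5776 ≡ 130 (mod 941)
76^4 = (76^2)^2 ≡ 130^2 = 16900 ≡ 903 (mod 941)
76^8 = (76^4)^2 ≡ 903^2 = 815409 ≡ 503 (mod 941)
76^16 = (76^8)^2 ≡ 503^2 = 253009 ≡ 821 (mod 941)
76^32 = (76^16)^2 ≡ 821^2 = 674041 ≡ 285 (mod 941)
76^52 = 76^32 · 76^16 · 76^4 ≡ 285 · 821 · 903 ≡ 79 (mod 941).

79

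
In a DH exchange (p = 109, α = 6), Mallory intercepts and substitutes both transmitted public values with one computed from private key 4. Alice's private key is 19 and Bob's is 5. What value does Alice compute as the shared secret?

Alice receives Mallory's public value M = 6^4 mod 109 instead of the honest one.
6^1 ≡ 6 (mod 109)
6^2 = (6^1)^2 ≡ 6^2 = 36 ≡ 36 (mod 109)
6^4 = (6^2)^2 ≡ 36^2 = 1296 ≡ 97 (mod 109)
So M = 97. Alice computes K = M^19 mod 109.
97^1 ≡ 97 (mod 109)
97^2 = (97^1)^2 ≡ 97^2 = 9409 ≡ 35 (mod 109)
97^4 = (97^2)^2 ≡ 35^2 = 1225 ≡ 26 (mod 109)
97^8 = (97^4)^2 ≡ 26^2 = 676 ≡ 22 (mod 109)
97^16 = (97^8)^2 ≡ 22^2 = 484 ≡ 48 (mod 109)
97^19 = 97^16 · 97^2 · 97^1 ≡ 48 · 35 · 97 ≡ 5 (mod 109).

5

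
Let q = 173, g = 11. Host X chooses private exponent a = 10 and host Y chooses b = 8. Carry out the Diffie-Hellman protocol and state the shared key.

Host Y sends B = g^b mod q = 11^8 mod 173.
11^1 ≡ 11 (mod 173)
11^2 = (11^1)^2 ≡ 11^2 = 121 ≡ 121 (mod 173)
11^4 = (11^2)^2 ≡ 121^2 = 14641 ≡ 109 (mod 173)
11^8 = (11^4)^2 ≡ 109^2 = 11881 ≡ 117 (mod 173)
So B = 117. Host X then computes K = B^a mod q = 117^10 mod 173.
117^1 ≡ 117 (mod 173)
117^2 = (117^1)^2 ≡ 117^2 = 13689 ≡ 22 (mod 173)
117^4 = (117^2)^2 ≡ 22^2 = 484 ≡ 138 (mod 173)
117^8 = (117^4)^2 ≡ 138^2 = 19044 ≡ 14 (mod 173)
117^10 = 117^8 · 117^2 ≡ 14 · 22 ≡ 135 (mod 173).

135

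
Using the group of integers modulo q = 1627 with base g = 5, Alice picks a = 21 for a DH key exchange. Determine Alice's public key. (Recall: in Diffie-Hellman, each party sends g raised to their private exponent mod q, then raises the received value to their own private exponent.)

1611

Public value = 5^21 (mod 1627).
5^1 ≡ 5 (mod 1627)
5^2 = (5^1)^2 ≡ 5^2 = 25 ≡ 25 (mod 1627)
5^4 = (5^2)^2 ≡ 25^2 = 625 ≡ 625 (mod 1627)
5^8 = (5^4)^2 ≡ 625^2 = 390625 ≡ 145 (mod 1627)
5^16 = (5^8)^2 ≡ 145^2 = 21025 ≡ 1501 (mod 1627)
5^21 = 5^16 · 5^4 · 5^1 ≡ 1501 · 625 · 5 ≡ 1611 (mod 1627).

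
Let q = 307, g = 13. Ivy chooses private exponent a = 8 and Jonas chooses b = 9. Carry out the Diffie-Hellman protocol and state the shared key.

Jonas sends B = g^b mod q = 13^9 mod 307.
13^1 ≡ 13 (mod 307)
13^2 = (13^1)^2 ≡ 13^2 = 169 ≡ 169 (mod 307)
13^4 = (13^2)^2 ≡ 169^2 = 28561 ≡ 10 (mod 307)
13^8 = (13^4)^2 ≡ 10^2 = 100 ≡ 100 (mod 307)
13^9 = 13^8 · 13^1 ≡ 100 · 13 ≡ 72 (mod 307).
So B = 72. Ivy then computes K = B^a mod q = 72^8 mod 307.
72^1 ≡ 72 (mod 307)
72^2 = (72^1)^2 ≡ 72^2 = 5184 ≡ 272 (mod 307)
72^4 = (72^2)^2 ≡ 272^2 = 73984 ≡ 304 (mod 307)
72^8 = (72^4)^2 ≡ 304^2 = 92416 ≡ 9 (mod 307)

9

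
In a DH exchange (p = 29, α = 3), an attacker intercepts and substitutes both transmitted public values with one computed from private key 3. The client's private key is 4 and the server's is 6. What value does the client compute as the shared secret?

The client receives an attacker's public value M = 3^3 mod 29 instead of the honest one.
3^1 ≡ 3 (mod 29)
3^2 = (3^1)^2 ≡ 3^2 = 9 ≡ 9 (mod 29)
3^3 = 3^2 · 3^1 ≡ 9 · 3 ≡ 27 (mod 29).
So M = 27. The client computes K = M^4 mod 29.
27^1 ≡ 27 (mod 29)
27^2 = (27^1)^2 ≡ 27^2 = 729 ≡ 4 (mod 29)
27^4 = (27^2)^2 ≡ 4^2 = 16 ≡ 16 (mod 29)

16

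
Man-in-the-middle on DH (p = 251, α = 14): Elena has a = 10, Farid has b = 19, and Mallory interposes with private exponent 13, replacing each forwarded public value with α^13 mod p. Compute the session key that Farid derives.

59

Farid receives Mallory's public value M = 14^13 mod 251 instead of the honest one.
14^1 ≡ 14 (mod 251)
14^2 = (14^1)^2 ≡ 14^2 = 196 ≡ 196 (mod 251)
14^4 = (14^2)^2 ≡ 196^2 = 38416 ≡ 13 (mod 251)
14^8 = (14^4)^2 ≡ 13^2 = 169 ≡ 169 (mod 251)
14^13 = 14^8 · 14^4 · 14^1 ≡ 169 · 13 · 14 ≡ 136 (mod 251).
So M = 136. Farid computes K = M^19 mod 251.
136^1 ≡ 136 (mod 251)
136^2 = (136^1)^2 ≡ 136^2 = 18496 ≡ 173 (mod 251)
136^4 = (136^2)^2 ≡ 173^2 = 29929 ≡ 60 (mod 251)
136^8 = (136^4)^2 ≡ 60^2 = 3600 ≡ 86 (mod 251)
136^16 = (136^8)^2 ≡ 86^2 = 7396 ≡ 117 (mod 251)
136^19 = 136^16 · 136^2 · 136^1 ≡ 117 · 173 · 136 ≡ 59 (mod 251).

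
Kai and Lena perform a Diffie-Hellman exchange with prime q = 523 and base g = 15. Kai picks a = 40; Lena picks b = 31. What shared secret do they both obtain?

Kai sends A = g^a mod q = 15^40 mod 523.
15^1 ≡ 15 (mod 523)
15^2 = (15^1)^2 ≡ 15^2 = 225 ≡ 225 (mod 523)
15^4 = (15^2)^2 ≡ 225^2 = 50625 ≡ 417 (mod 523)
15^8 = (15^4)^2 ≡ 417^2 = 173889 ≡ 253 (mod 523)
15^16 = (15^8)^2 ≡ 253^2 = 64009 ≡ 203 (mod 523)
15^32 = (15^16)^2 ≡ 203^2 = 41209 ≡ 415 (mod 523)
15^40 = 15^32 · 15^8 ≡ 415 · 253 ≡ 395 (mod 523).
So A = 395. Lena then computes K = A^b mod q = 395^31 mod 523.
395^1 ≡ 395 (mod 523)
395^2 = (395^1)^2 ≡ 395^2 = 156025 ≡ 171 (mod 523)
395^4 = (395^2)^2 ≡ 171^2 = 29241 ≡ 476 (mod 523)
395^8 = (395^4)^2 ≡ 476^2 = 226576 ≡ 117 (mod 523)
395^16 = (395^8)^2 ≡ 117^2 = 13689 ≡ 91 (mod 523)
395^31 = 395^16 · 395^8 · 395^4 · 395^2 · 395^1 ≡ 91 · 117 · 476 · 171 · 395 ≡ 111 (mod 523).

111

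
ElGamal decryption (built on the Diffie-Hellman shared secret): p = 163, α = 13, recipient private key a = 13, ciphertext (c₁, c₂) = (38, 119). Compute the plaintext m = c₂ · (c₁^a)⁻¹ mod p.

113

Shared mask s = c₁^a mod p = 38^13 mod 163.
38^1 ≡ 38 (mod 163)
38^2 = (38^1)^2 ≡ 38^2 = 1444 ≡ 140 (mod 163)
38^4 = (38^2)^2 ≡ 140^2 = 19600 ≡ 40 (mod 163)
38^8 = (38^4)^2 ≡ 40^2 = 1600 ≡ 133 (mod 163)
38^13 = 38^8 · 38^4 · 38^1 ≡ 133 · 40 · 38 ≡ 40 (mod 163).
So s = 40; s⁻¹ ≡ 53 (mod 163).
m = c₂ · s⁻¹ mod 163 = 119 · 53 mod 163 = 113.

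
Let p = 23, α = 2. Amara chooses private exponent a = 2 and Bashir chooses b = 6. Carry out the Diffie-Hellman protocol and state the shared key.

2

Bashir sends B = α^b mod p = 2^6 mod 23.
2^1 ≡ 2 (mod 23)
2^2 = (2^1)^2 ≡ 2^2 = 4 ≡ 4 (mod 23)
2^4 = (2^2)^2 ≡ 4^2 = 16 ≡ 16 (mod 23)
2^6 = 2^4 · 2^2 ≡ 16 · 4 ≡ 18 (mod 23).
So B = 18. Amara then computes K = B^a mod p = 18^2 mod 23.
18^1 ≡ 18 (mod 23)
18^2 = (18^1)^2 ≡ 18^2 = 324 ≡ 2 (mod 23)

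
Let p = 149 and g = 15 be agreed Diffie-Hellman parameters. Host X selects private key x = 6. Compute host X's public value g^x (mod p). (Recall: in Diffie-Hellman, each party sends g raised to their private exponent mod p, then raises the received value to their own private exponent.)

22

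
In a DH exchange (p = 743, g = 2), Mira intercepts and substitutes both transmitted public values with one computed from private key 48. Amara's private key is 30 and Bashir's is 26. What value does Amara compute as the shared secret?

Amara receives Mira's public value M = 2^48 mod 743 instead of the honest one.
2^1 ≡ 2 (mod 743)
2^2 = (2^1)^2 ≡ 2^2 = 4 ≡ 4 (mod 743)
2^4 = (2^2)^2 ≡ 4^2 = 16 ≡ 16 (mod 743)
2^8 = (2^4)^2 ≡ 16^2 = 256 ≡ 256 (mod 743)
2^16 = (2^8)^2 ≡ 256^2 = 65536 ≡ 152 (mod 743)
2^32 = (2^16)^2 ≡ 152^2 = 23104 ≡ 71 (mod 743)
2^48 = 2^32 · 2^16 ≡ 71 · 152 ≡ 390 (mod 743).
So M = 390. Amara computes K = M^30 mod 743.
390^1 ≡ 390 (mod 743)
390^2 = (390^1)^2 ≡ 390^2 = 152100 ≡ 528 (mod 743)
390^4 = (390^2)^2 ≡ 528^2 = 278784 ≡ 159 (mod 743)
390^8 = (390^4)^2 ≡ 159^2 = 25281 ≡ 19 (mod 743)
390^16 = (390^8)^2 ≡ 19^2 = 361 ≡ 361 (mod 743)
390^30 = 390^16 · 390^8 · 390^4 · 390^2 ≡ 361 · 19 · 159 · 528 ≡ 282 (mod 743).

282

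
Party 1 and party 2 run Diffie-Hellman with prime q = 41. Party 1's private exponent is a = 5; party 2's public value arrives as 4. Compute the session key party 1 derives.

40

Shared key K = 4^5 mod 41.
4^1 ≡ 4 (mod 41)
4^2 = (4^1)^2 ≡ 4^2 = 16 ≡ 16 (mod 41)
4^4 = (4^2)^2 ≡ 16^2 = 256 ≡ 10 (mod 41)
4^5 = 4^4 · 4^1 ≡ 10 · 4 ≡ 40 (mod 41).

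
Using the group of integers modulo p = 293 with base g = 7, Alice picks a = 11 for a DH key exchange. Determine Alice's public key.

Public value = 7^{11} \pmod{293}.
7^1 ≡ 7 (mod 293)
7^2 = (7^1)^2 ≡ 7^2 = 49 ≡ 49 (mod 293)
7^4 = (7^2)^2 ≡ 49^2 = 2401 ≡ 57 (mod 293)
7^8 = (7^4)^2 ≡ 57^2 = 3249 ≡ 26 (mod 293)
7^11 = 7^8 · 7^2 · 7^1 ≡ 26 · 49 · 7 ≡ 128 (mod 293).

128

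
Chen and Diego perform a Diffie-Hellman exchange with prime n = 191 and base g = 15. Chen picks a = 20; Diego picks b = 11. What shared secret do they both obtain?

136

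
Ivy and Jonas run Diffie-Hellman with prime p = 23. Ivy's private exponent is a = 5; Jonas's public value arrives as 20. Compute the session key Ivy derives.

10

Shared key K = 20^5 mod 23.
20^1 ≡ 20 (mod 23)
20^2 = (20^1)^2 ≡ 20^2 = 400 ≡ 9 (mod 23)
20^4 = (20^2)^2 ≡ 9^2 = 81 ≡ 12 (mod 23)
20^5 = 20^4 · 20^1 ≡ 12 · 20 ≡ 10 (mod 23).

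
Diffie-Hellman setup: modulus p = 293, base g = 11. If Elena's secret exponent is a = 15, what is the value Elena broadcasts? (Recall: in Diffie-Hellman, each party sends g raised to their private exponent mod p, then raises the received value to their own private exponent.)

Public value = 11^15 (mod 293).
11^1 ≡ 11 (mod 293)
11^2 = (11^1)^2 ≡ 11^2 = 121 ≡ 121 (mod 293)
11^4 = (11^2)^2 ≡ 121^2 = 14641 ≡ 284 (mod 293)
11^8 = (11^4)^2 ≡ 284^2 = 80656 ≡ 81 (mod 293)
11^15 = 11^8 · 11^4 · 11^2 · 11^1 ≡ 81 · 284 · 121 · 11 ≡ 117 (mod 293).

117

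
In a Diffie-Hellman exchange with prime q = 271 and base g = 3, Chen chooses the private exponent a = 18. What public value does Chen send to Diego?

Public value = 3^18 mod 271.
3^1 ≡ 3 (mod 271)
3^2 = (3^1)^2 ≡ 3^2 = 9 ≡ 9 (mod 271)
3^4 = (3^2)^2 ≡ 9^2 = 81 ≡ 81 (mod 271)
3^8 = (3^4)^2 ≡ 81^2 = 6561 ≡ 57 (mod 271)
3^16 = (3^8)^2 ≡ 57^2 = 3249 ≡ 268 (mod 271)
3^18 = 3^16 · 3^2 ≡ 268 · 9 ≡ 244 (mod 271).

244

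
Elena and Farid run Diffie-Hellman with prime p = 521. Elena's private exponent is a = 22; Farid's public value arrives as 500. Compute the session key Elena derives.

440

Shared key K = 500^22 mod 521.
500^1 ≡ 500 (mod 521)
500^2 = (500^1)^2 ≡ 500^2 = 250000 ≡ 441 (mod 521)
500^4 = (500^2)^2 ≡ 441^2 = 194481 ≡ 148 (mod 521)
500^8 = (500^4)^2 ≡ 148^2 = 21904 ≡ 22 (mod 521)
500^16 = (500^8)^2 ≡ 22^2 = 484 ≡ 484 (mod 521)
500^22 = 500^16 · 500^4 · 500^2 ≡ 484 · 148 · 441 ≡ 440 (mod 521).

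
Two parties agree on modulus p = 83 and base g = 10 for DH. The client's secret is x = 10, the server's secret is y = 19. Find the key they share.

3

The server sends B = g^y mod p = 10^19 mod 83.
10^1 ≡ 10 (mod 83)
10^2 = (10^1)^2 ≡ 10^2 = 100 ≡ 17 (mod 83)
10^4 = (10^2)^2 ≡ 17^2 = 289 ≡ 40 (mod 83)
10^8 = (10^4)^2 ≡ 40^2 = 1600 ≡ 23 (mod 83)
10^16 = (10^8)^2 ≡ 23^2 = 529 ≡ 31 (mod 83)
10^19 = 10^16 · 10^2 · 10^1 ≡ 31 · 17 · 10 ≡ 41 (mod 83).
So B = 41. The client then computes K = B^x mod p = 41^10 mod 83.
41^1 ≡ 41 (mod 83)
41^2 = (41^1)^2 ≡ 41^2 = 1681 ≡ 21 (mod 83)
41^4 = (41^2)^2 ≡ 21^2 = 441 ≡ 26 (mod 83)
41^8 = (41^4)^2 ≡ 26^2 = 676 ≡ 12 (mod 83)
41^10 = 41^8 · 41^2 ≡ 12 · 21 ≡ 3 (mod 83).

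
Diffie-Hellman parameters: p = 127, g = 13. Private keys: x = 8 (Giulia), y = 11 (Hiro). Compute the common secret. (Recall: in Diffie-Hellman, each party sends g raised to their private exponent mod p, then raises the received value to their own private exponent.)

Giulia sends A = g^x mod p = 13^8 mod 127.
13^1 ≡ 13 (mod 127)
13^2 = (13^1)^2 ≡ 13^2 = 169 ≡ 42 (mod 127)
13^4 = (13^2)^2 ≡ 42^2 = 1764 ≡ 113 (mod 127)
13^8 = (13^4)^2 ≡ 113^2 = 12769 ≡ 69 (mod 127)
So A = 69. Hiro then computes K = A^y mod p = 69^11 mod 127.
69^1 ≡ 69 (mod 127)
69^2 = (69^1)^2 ≡ 69^2 = 4761 ≡ 62 (mod 127)
69^4 = (69^2)^2 ≡ 62^2 = 3844 ≡ 34 (mod 127)
69^8 = (69^4)^2 ≡ 34^2 = 1156 ≡ 13 (mod 127)
69^11 = 69^8 · 69^2 · 69^1 ≡ 13 · 62 · 69 ≡ 115 (mod 127).

115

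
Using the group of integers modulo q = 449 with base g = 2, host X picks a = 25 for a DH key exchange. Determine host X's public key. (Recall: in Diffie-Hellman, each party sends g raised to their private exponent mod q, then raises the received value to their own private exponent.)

213

Public value = 2^25 (mod 449).
2^1 ≡ 2 (mod 449)
2^2 = (2^1)^2 ≡ 2^2 = 4 ≡ 4 (mod 449)
2^4 = (2^2)^2 ≡ 4^2 = 16 ≡ 16 (mod 449)
2^8 = (2^4)^2 ≡ 16^2 = 256 ≡ 256 (mod 449)
2^16 = (2^8)^2 ≡ 256^2 = 65536 ≡ 431 (mod 449)
2^25 = 2^16 · 2^8 · 2^1 ≡ 431 · 256 · 2 ≡ 213 (mod 449).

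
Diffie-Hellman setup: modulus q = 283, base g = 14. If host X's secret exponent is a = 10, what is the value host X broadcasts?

94

Public value = 14^10 mod 283.
14^1 ≡ 14 (mod 283)
14^2 = (14^1)^2 ≡ 14^2 = 196 ≡ 196 (mod 283)
14^4 = (14^2)^2 ≡ 196^2 = 38416 ≡ 211 (mod 283)
14^8 = (14^4)^2 ≡ 211^2 = 44521 ≡ 90 (mod 283)
14^10 = 14^8 · 14^2 ≡ 90 · 196 ≡ 94 (mod 283).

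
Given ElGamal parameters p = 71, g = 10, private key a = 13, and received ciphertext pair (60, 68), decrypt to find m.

44

Shared mask s = c₁^a mod p = 60^13 mod 71.
60^1 ≡ 60 (mod 71)
60^2 = (60^1)^2 ≡ 60^2 = 3600 ≡ 50 (mod 71)
60^4 = (60^2)^2 ≡ 50^2 = 2500 ≡ 15 (mod 71)
60^8 = (60^4)^2 ≡ 15^2 = 225 ≡ 12 (mod 71)
60^13 = 60^8 · 60^4 · 60^1 ≡ 12 · 15 · 60 ≡ 8 (mod 71).
So s = 8; s⁻¹ ≡ 9 (mod 71).
m = c₂ · s⁻¹ mod 71 = 68 · 9 mod 71 = 44.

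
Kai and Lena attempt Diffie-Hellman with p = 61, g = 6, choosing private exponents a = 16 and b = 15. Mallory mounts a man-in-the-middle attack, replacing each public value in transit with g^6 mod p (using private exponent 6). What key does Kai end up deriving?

Kai receives Mallory's public value M = 6^6 mod 61 instead of the honest one.
6^1 ≡ 6 (mod 61)
6^2 = (6^1)^2 ≡ 6^2 = 36 ≡ 36 (mod 61)
6^4 = (6^2)^2 ≡ 36^2 = 1296 ≡ 15 (mod 61)
6^6 = 6^4 · 6^2 ≡ 15 · 36 ≡ 52 (mod 61).
So M = 52. Kai computes K = M^16 mod 61.
52^1 ≡ 52 (mod 61)
52^2 = (52^1)^2 ≡ 52^2 = 2704 ≡ 20 (mod 61)
52^4 = (52^2)^2 ≡ 20^2 = 400 ≡ 34 (mod 61)
52^8 = (52^4)^2 ≡ 34^2 = 1156 ≡ 58 (mod 61)
52^16 = (52^8)^2 ≡ 58^2 = 3364 ≡ 9 (mod 61)

9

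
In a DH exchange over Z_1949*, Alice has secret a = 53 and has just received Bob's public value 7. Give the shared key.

303

Shared key K = 7^53 mod 1949.
7^1 ≡ 7 (mod 1949)
7^2 = (7^1)^2 ≡ 7^2 = 49 ≡ 49 (mod 1949)
7^4 = (7^2)^2 ≡ 49^2 = 2401 ≡ 452 (mod 1949)
7^8 = (7^4)^2 ≡ 452^2 = 204304 ≡ 1608 (mod 1949)
7^16 = (7^8)^2 ≡ 1608^2 = 2585664 ≡ 1290 (mod 1949)
7^32 = (7^16)^2 ≡ 1290^2 = 1664100 ≡ 1603 (mod 1949)
7^53 = 7^32 · 7^16 · 7^4 · 7^1 ≡ 1603 · 1290 · 452 · 7 ≡ 303 (mod 1949).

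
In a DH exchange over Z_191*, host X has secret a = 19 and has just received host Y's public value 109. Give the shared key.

184

Shared key K = 109^19 mod 191.
109^1 ≡ 109 (mod 191)
109^2 = (109^1)^2 ≡ 109^2 = 11881 ≡ 39 (mod 191)
109^4 = (109^2)^2 ≡ 39^2 = 1521 ≡ 184 (mod 191)
109^8 = (109^4)^2 ≡ 184^2 = 33856 ≡ 49 (mod 191)
109^16 = (109^8)^2 ≡ 49^2 = 2401 ≡ 109 (mod 191)
109^19 = 109^16 · 109^2 · 109^1 ≡ 109 · 39 · 109 ≡ 184 (mod 191).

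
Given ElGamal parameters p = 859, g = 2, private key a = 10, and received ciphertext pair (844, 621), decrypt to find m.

Shared mask s = c₁^a mod p = 844^10 mod 859.
844^1 ≡ 844 (mod 859)
844^2 = (844^1)^2 ≡ 844^2 = 712336 ≡ 225 (mod 859)
844^4 = (844^2)^2 ≡ 225^2 = 50625 ≡ 803 (mod 859)
844^8 = (844^4)^2 ≡ 803^2 = 644809 ≡ 559 (mod 859)
844^10 = 844^8 · 844^2 ≡ 559 · 225 ≡ 361 (mod 859).
So s = 361; s⁻¹ ≡ 395 (mod 859).
m = c₂ · s⁻¹ mod 859 = 621 · 395 mod 859 = 480.

480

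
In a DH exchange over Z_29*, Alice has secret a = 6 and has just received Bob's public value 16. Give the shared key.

20

Shared key K = 16^6 mod 29.
16^1 ≡ 16 (mod 29)
16^2 = (16^1)^2 ≡ 16^2 = 256 ≡ 24 (mod 29)
16^4 = (16^2)^2 ≡ 24^2 = 576 ≡ 25 (mod 29)
16^6 = 16^4 · 16^2 ≡ 25 · 24 ≡ 20 (mod 29).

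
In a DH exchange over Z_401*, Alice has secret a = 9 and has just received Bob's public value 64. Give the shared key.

320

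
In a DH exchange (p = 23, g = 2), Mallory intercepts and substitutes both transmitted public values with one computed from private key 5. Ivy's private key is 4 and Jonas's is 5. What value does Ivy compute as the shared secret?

Ivy receives Mallory's public value M = 2^5 mod 23 instead of the honest one.
2^1 ≡ 2 (mod 23)
2^2 = (2^1)^2 ≡ 2^2 = 4 ≡ 4 (mod 23)
2^4 = (2^2)^2 ≡ 4^2 = 16 ≡ 16 (mod 23)
2^5 = 2^4 · 2^1 ≡ 16 · 2 ≡ 9 (mod 23).
So M = 9. Ivy computes K = M^4 mod 23.
9^1 ≡ 9 (mod 23)
9^2 = (9^1)^2 ≡ 9^2 = 81 ≡ 12 (mod 23)
9^4 = (9^2)^2 ≡ 12^2 = 144 ≡ 6 (mod 23)

6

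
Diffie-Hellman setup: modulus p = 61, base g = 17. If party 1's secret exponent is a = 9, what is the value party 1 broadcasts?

Public value = 17^9 mod 61.
17^1 ≡ 17 (mod 61)
17^2 = (17^1)^2 ≡ 17^2 = 289 ≡ 45 (mod 61)
17^4 = (17^2)^2 ≡ 45^2 = 2025 ≡ 12 (mod 61)
17^8 = (17^4)^2 ≡ 12^2 = 144 ≡ 22 (mod 61)
17^9 = 17^8 · 17^1 ≡ 22 · 17 ≡ 8 (mod 61).

8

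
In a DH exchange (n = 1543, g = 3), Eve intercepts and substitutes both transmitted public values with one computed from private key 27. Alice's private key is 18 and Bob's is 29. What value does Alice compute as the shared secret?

193

Alice receives Eve's public value M = 3^27 mod 1543 instead of the honest one.
3^1 ≡ 3 (mod 1543)
3^2 = (3^1)^2 ≡ 3^2 = 9 ≡ 9 (mod 1543)
3^4 = (3^2)^2 ≡ 9^2 = 81 ≡ 81 (mod 1543)
3^8 = (3^4)^2 ≡ 81^2 = 6561 ≡ 389 (mod 1543)
3^16 = (3^8)^2 ≡ 389^2 = 151321 ≡ 107 (mod 1543)
3^27 = 3^16 · 3^8 · 3^2 · 3^1 ≡ 107 · 389 · 9 · 3 ≡ 517 (mod 1543).
So M = 517. Alice computes K = M^18 mod 1543.
517^1 ≡ 517 (mod 1543)
517^2 = (517^1)^2 ≡ 517^2 = 267289 ≡ 350 (mod 1543)
517^4 = (517^2)^2 ≡ 350^2 = 122500 ≡ 603 (mod 1543)
517^8 = (517^4)^2 ≡ 603^2 = 363609 ≡ 1004 (mod 1543)
517^16 = (517^8)^2 ≡ 1004^2 = 1008016 ≡ 437 (mod 1543)
517^18 = 517^16 · 517^2 ≡ 437 · 350 ≡ 193 (mod 1543).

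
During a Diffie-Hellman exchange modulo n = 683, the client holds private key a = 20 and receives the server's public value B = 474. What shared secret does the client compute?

Shared key K = 474^20 mod 683.
474^1 ≡ 474 (mod 683)
474^2 = (474^1)^2 ≡ 474^2 = 224676 ≡ 652 (mod 683)
474^4 = (474^2)^2 ≡ 652^2 = 425104 ≡ 278 (mod 683)
474^8 = (474^4)^2 ≡ 278^2 = 77284 ≡ 105 (mod 683)
474^16 = (474^8)^2 ≡ 105^2 = 11025 ≡ 97 (mod 683)
474^20 = 474^16 · 474^4 ≡ 97 · 278 ≡ 329 (mod 683).

329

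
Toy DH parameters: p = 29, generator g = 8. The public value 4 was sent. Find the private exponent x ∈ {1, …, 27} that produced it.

Try successive powers of 8 modulo 29:
8^1 ≡ 8
8^2 ≡ 6
8^3 ≡ 19
8^4 ≡ 7
8^5 ≡ 27
8^6 ≡ 13
8^7 ≡ 17
8^8 ≡ 20
8^9 ≡ 15
8^10 ≡ 4
Found: x = 10.

10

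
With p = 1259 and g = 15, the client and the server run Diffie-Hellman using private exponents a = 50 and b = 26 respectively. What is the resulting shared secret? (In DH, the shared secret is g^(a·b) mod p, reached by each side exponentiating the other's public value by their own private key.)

The client sends A = g^a mod p = 15^50 mod 1259.
15^1 ≡ 15 (mod 1259)
15^2 = (15^1)^2 ≡ 15^2 = 225 ≡ 225 (mod 1259)
15^4 = (15^2)^2 ≡ 225^2 = 50625 ≡ 265 (mod 1259)
15^8 = (15^4)^2 ≡ 265^2 = 70225 ≡ 980 (mod 1259)
15^16 = (15^8)^2 ≡ 980^2 = 960400 ≡ 1042 (mod 1259)
15^32 = (15^16)^2 ≡ 1042^2 = 1085764 ≡ 506 (mod 1259)
15^50 = 15^32 · 15^16 · 15^2 ≡ 506 · 1042 · 225 ≡ 1166 (mod 1259).
So A = 1166. The server then computes K = A^b mod p = 1166^26 mod 1259.
1166^1 ≡ 1166 (mod 1259)
1166^2 = (1166^1)^2 ≡ 1166^2 = 1359556 ≡ 1095 (mod 1259)
1166^4 = (1166^2)^2 ≡ 1095^2 = 1199025 ≡ 457 (mod 1259)
1166^8 = (1166^4)^2 ≡ 457^2 = 208849 ≡ 1114 (mod 1259)
1166^16 = (1166^8)^2 ≡ 1114^2 = 1240996 ≡ 881 (mod 1259)
1166^26 = 1166^16 · 1166^8 · 1166^2 ≡ 881 · 1114 · 1095 ≡ 420 (mod 1259).

420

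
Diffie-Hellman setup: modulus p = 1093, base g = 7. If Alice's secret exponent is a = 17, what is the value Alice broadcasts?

784

Public value = 7^17 (mod 1093).
7^1 ≡ 7 (mod 1093)
7^2 = (7^1)^2 ≡ 7^2 = 49 ≡ 49 (mod 1093)
7^4 = (7^2)^2 ≡ 49^2 = 2401 ≡ 215 (mod 1093)
7^8 = (7^4)^2 ≡ 215^2 = 46225 ≡ 319 (mod 1093)
7^16 = (7^8)^2 ≡ 319^2 = 101761 ≡ 112 (mod 1093)
7^17 = 7^16 · 7^1 ≡ 112 · 7 ≡ 784 (mod 1093).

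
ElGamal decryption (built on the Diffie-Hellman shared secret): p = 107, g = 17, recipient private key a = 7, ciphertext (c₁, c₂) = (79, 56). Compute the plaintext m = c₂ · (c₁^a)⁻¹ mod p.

87

Shared mask s = c₁^a mod p = 79^7 mod 107.
79^1 ≡ 79 (mod 107)
79^2 = (79^1)^2 ≡ 79^2 = 6241 ≡ 35 (mod 107)
79^4 = (79^2)^2 ≡ 35^2 = 1225 ≡ 48 (mod 107)
79^7 = 79^4 · 79^2 · 79^1 ≡ 48 · 35 · 79 ≡ 40 (mod 107).
So s = 40; s⁻¹ ≡ 99 (mod 107).
m = c₂ · s⁻¹ mod 107 = 56 · 99 mod 107 = 87.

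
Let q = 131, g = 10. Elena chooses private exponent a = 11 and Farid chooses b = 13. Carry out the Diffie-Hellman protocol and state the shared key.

Farid sends B = g^b mod q = 10^13 mod 131.
10^1 ≡ 10 (mod 131)
10^2 = (10^1)^2 ≡ 10^2 = 100 ≡ 100 (mod 131)
10^4 = (10^2)^2 ≡ 100^2 = 10000 ≡ 44 (mod 131)
10^8 = (10^4)^2 ≡ 44^2 = 1936 ≡ 102 (mod 131)
10^13 = 10^8 · 10^4 · 10^1 ≡ 102 · 44 · 10 ≡ 78 (mod 131).
So B = 78. Elena then computes K = B^a mod q = 78^11 mod 131.
78^1 ≡ 78 (mod 131)
78^2 = (78^1)^2 ≡ 78^2 = 6084 ≡ 58 (mod 131)
78^4 = (78^2)^2 ≡ 58^2 = 3364 ≡ 89 (mod 131)
78^8 = (78^4)^2 ≡ 89^2 = 7921 ≡ 61 (mod 131)
78^11 = 78^8 · 78^2 · 78^1 ≡ 61 · 58 · 78 ≡ 78 (mod 131).

78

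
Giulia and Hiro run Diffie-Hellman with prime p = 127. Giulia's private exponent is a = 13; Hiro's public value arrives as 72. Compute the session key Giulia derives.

Shared key K = 72^13 mod 127.
72^1 ≡ 72 (mod 127)
72^2 = (72^1)^2 ≡ 72^2 = 5184 ≡ 104 (mod 127)
72^4 = (72^2)^2 ≡ 104^2 = 10816 ≡ 21 (mod 127)
72^8 = (72^4)^2 ≡ 21^2 = 441 ≡ 60 (mod 127)
72^13 = 72^8 · 72^4 · 72^1 ≡ 60 · 21 · 72 ≡ 42 (mod 127).

42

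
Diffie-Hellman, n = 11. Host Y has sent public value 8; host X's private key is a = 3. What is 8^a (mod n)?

Shared key K = 8^3 mod 11.
8^1 ≡ 8 (mod 11)
8^2 = (8^1)^2 ≡ 8^2 = 64 ≡ 9 (mod 11)
8^3 = 8^2 · 8^1 ≡ 9 · 8 ≡ 6 (mod 11).

6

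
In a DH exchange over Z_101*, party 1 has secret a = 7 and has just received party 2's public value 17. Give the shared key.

Shared key K = 17^7 mod 101.
17^1 ≡ 17 (mod 101)
17^2 = (17^1)^2 ≡ 17^2 = 289 ≡ 87 (mod 101)
17^4 = (17^2)^2 ≡ 87^2 = 7569 ≡ 95 (mod 101)
17^7 = 17^4 · 17^2 · 17^1 ≡ 95 · 87 · 17 ≡ 14 (mod 101).

14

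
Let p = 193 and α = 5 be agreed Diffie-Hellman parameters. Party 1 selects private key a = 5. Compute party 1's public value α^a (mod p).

Public value = 5^5 (mod 193).
5^1 ≡ 5 (mod 193)
5^2 = (5^1)^2 ≡ 5^2 = 25 ≡ 25 (mod 193)
5^4 = (5^2)^2 ≡ 25^2 = 625 ≡ 46 (mod 193)
5^5 = 5^4 · 5^1 ≡ 46 · 5 ≡ 37 (mod 193).

37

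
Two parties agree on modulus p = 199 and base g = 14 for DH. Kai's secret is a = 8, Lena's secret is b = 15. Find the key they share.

Lena sends B = g^b mod p = 14^15 mod 199.
14^1 ≡ 14 (mod 199)
14^2 = (14^1)^2 ≡ 14^2 = 196 ≡ 196 (mod 199)
14^4 = (14^2)^2 ≡ 196^2 = 38416 ≡ 9 (mod 199)
14^8 = (14^4)^2 ≡ 9^2 = 81 ≡ 81 (mod 199)
14^15 = 14^8 · 14^4 · 14^2 · 14^1 ≡ 81 · 9 · 196 · 14 ≡ 28 (mod 199).
So B = 28. Kai then computes K = B^a mod p = 28^8 mod 199.
28^1 ≡ 28 (mod 199)
28^2 = (28^1)^2 ≡ 28^2 = 784 ≡ 187 (mod 199)
28^4 = (28^2)^2 ≡ 187^2 = 34969 ≡ 144 (mod 199)
28^8 = (28^4)^2 ≡ 144^2 = 20736 ≡ 40 (mod 199)

40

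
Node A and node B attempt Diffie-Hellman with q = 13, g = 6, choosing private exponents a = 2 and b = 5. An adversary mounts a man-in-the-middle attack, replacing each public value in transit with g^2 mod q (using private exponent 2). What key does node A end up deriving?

9

Node A receives an adversary's public value M = 6^2 mod 13 instead of the honest one.
6^1 ≡ 6 (mod 13)
6^2 = (6^1)^2 ≡ 6^2 = 36 ≡ 10 (mod 13)
So M = 10. Node A computes K = M^2 mod 13.
10^1 ≡ 10 (mod 13)
10^2 = (10^1)^2 ≡ 10^2 = 100 ≡ 9 (mod 13)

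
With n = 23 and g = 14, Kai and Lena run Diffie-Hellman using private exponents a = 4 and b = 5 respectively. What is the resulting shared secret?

Kai sends A = g^a mod n = 14^4 mod 23.
14^1 ≡ 14 (mod 23)
14^2 = (14^1)^2 ≡ 14^2 = 196 ≡ 12 (mod 23)
14^4 = (14^2)^2 ≡ 12^2 = 144 ≡ 6 (mod 23)
So A = 6. Lena then computes K = A^b mod n = 6^5 mod 23.
6^1 ≡ 6 (mod 23)
6^2 = (6^1)^2 ≡ 6^2 = 36 ≡ 13 (mod 23)
6^4 = (6^2)^2 ≡ 13^2 = 169 ≡ 8 (mod 23)
6^5 = 6^4 · 6^1 ≡ 8 · 6 ≡ 2 (mod 23).

2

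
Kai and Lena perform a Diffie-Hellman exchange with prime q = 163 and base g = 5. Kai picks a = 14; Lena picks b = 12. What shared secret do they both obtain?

140

Kai sends A = g^a mod q = 5^14 mod 163.
5^1 ≡ 5 (mod 163)
5^2 = (5^1)^2 ≡ 5^2 = 25 ≡ 25 (mod 163)
5^4 = (5^2)^2 ≡ 25^2 = 625 ≡ 136 (mod 163)
5^8 = (5^4)^2 ≡ 136^2 = 18496 ≡ 77 (mod 163)
5^14 = 5^8 · 5^4 · 5^2 ≡ 77 · 136 · 25 ≡ 22 (mod 163).
So A = 22. Lena then computes K = A^b mod q = 22^12 mod 163.
22^1 ≡ 22 (mod 163)
22^2 = (22^1)^2 ≡ 22^2 = 484 ≡ 158 (mod 163)
22^4 = (22^2)^2 ≡ 158^2 = 24964 ≡ 25 (mod 163)
22^8 = (22^4)^2 ≡ 25^2 = 625 ≡ 136 (mod 163)
22^12 = 22^8 · 22^4 ≡ 136 · 25 ≡ 140 (mod 163).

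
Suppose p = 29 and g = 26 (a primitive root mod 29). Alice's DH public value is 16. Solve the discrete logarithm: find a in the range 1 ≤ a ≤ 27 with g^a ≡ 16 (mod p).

Try successive powers of 26 modulo 29:
26^1 ≡ 26
26^2 ≡ 9
26^3 ≡ 2
26^4 ≡ 23
26^5 ≡ 18
26^6 ≡ 4
26^7 ≡ 17
26^8 ≡ 7
26^9 ≡ 8
26^10 ≡ 5
26^11 ≡ 14
26^12 ≡ 16
Found: a = 12.

12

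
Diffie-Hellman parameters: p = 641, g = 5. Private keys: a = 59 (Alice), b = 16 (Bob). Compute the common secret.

Alice sends A = g^a mod p = 5^59 mod 641.
5^1 ≡ 5 (mod 641)
5^2 = (5^1)^2 ≡ 5^2 = 25 ≡ 25 (mod 641)
5^4 = (5^2)^2 ≡ 25^2 = 625 ≡ 625 (mod 641)
5^8 = (5^4)^2 ≡ 625^2 = 390625 ≡ 256 (mod 641)
5^16 = (5^8)^2 ≡ 256^2 = 65536 ≡ 154 (mod 641)
5^32 = (5^16)^2 ≡ 154^2 = 23716 ≡ 640 (mod 641)
5^59 = 5^32 · 5^16 · 5^8 · 5^2 · 5^1 ≡ 640 · 154 · 256 · 25 · 5 ≡ 8 (mod 641).
So A = 8. Bob then computes K = A^b mod p = 8^16 mod 641.
8^1 ≡ 8 (mod 641)
8^2 = (8^1)^2 ≡ 8^2 = 64 ≡ 64 (mod 641)
8^4 = (8^2)^2 ≡ 64^2 = 4096 ≡ 250 (mod 641)
8^8 = (8^4)^2 ≡ 250^2 = 62500 ≡ 323 (mod 641)
8^16 = (8^8)^2 ≡ 323^2 = 104329 ≡ 487 (mod 641)

487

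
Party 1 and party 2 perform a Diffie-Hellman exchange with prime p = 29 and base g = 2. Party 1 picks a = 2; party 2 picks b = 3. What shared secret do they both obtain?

6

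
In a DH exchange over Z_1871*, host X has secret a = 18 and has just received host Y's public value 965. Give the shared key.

Shared key K = 965^18 mod 1871.
965^1 ≡ 965 (mod 1871)
965^2 = (965^1)^2 ≡ 965^2 = 931225 ≡ 1338 (mod 1871)
965^4 = (965^2)^2 ≡ 1338^2 = 1790244 ≡ 1568 (mod 1871)
965^8 = (965^4)^2 ≡ 1568^2 = 2458624 ≡ 130 (mod 1871)
965^16 = (965^8)^2 ≡ 130^2 = 16900 ≡ 61 (mod 1871)
965^18 = 965^16 · 965^2 ≡ 61 · 1338 ≡ 1165 (mod 1871).

1165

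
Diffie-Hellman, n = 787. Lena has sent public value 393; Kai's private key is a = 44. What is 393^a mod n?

Shared key K = 393^44 mod 787.
393^1 ≡ 393 (mod 787)
393^2 = (393^1)^2 ≡ 393^2 = 154449 ≡ 197 (mod 787)
393^4 = (393^2)^2 ≡ 197^2 = 38809 ≡ 246 (mod 787)
393^8 = (393^4)^2 ≡ 246^2 = 60516 ≡ 704 (mod 787)
393^16 = (393^8)^2 ≡ 704^2 = 495616 ≡ 593 (mod 787)
393^32 = (393^16)^2 ≡ 593^2 = 351649 ≡ 647 (mod 787)
393^44 = 393^32 · 393^8 · 393^4 ≡ 647 · 704 · 246 ≡ 136 (mod 787).

136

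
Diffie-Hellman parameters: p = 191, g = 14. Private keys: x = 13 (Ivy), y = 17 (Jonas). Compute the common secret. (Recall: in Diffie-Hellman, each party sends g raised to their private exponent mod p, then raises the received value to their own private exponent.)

Jonas sends B = g^y mod p = 14^17 mod 191.
14^1 ≡ 14 (mod 191)
14^2 = (14^1)^2 ≡ 14^2 = 196 ≡ 5 (mod 191)
14^4 = (14^2)^2 ≡ 5^2 = 25 ≡ 25 (mod 191)
14^8 = (14^4)^2 ≡ 25^2 = 625 ≡ 52 (mod 191)
14^16 = (14^8)^2 ≡ 52^2 = 2704 ≡ 30 (mod 191)
14^17 = 14^16 · 14^1 ≡ 30 · 14 ≡ 38 (mod 191).
So B = 38. Ivy then computes K = B^x mod p = 38^13 mod 191.
38^1 ≡ 38 (mod 191)
38^2 = (38^1)^2 ≡ 38^2 = 1444 ≡ 107 (mod 191)
38^4 = (38^2)^2 ≡ 107^2 = 11449 ≡ 180 (mod 191)
38^8 = (38^4)^2 ≡ 180^2 = 32400 ≡ 121 (mod 191)
38^13 = 38^8 · 38^4 · 38^1 ≡ 121 · 180 · 38 ≡ 37 (mod 191).

37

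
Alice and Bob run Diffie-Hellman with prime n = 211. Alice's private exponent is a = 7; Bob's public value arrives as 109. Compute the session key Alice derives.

188

Shared key K = 109^7 mod 211.
109^1 ≡ 109 (mod 211)
109^2 = (109^1)^2 ≡ 109^2 = 11881 ≡ 65 (mod 211)
109^4 = (109^2)^2 ≡ 65^2 = 4225 ≡ 5 (mod 211)
109^7 = 109^4 · 109^2 · 109^1 ≡ 5 · 65 · 109 ≡ 188 (mod 211).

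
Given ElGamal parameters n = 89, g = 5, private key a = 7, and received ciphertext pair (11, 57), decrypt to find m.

16

Shared mask s = c₁^a mod n = 11^7 mod 89.
11^1 ≡ 11 (mod 89)
11^2 = (11^1)^2 ≡ 11^2 = 121 ≡ 32 (mod 89)
11^4 = (11^2)^2 ≡ 32^2 = 1024 ≡ 45 (mod 89)
11^7 = 11^4 · 11^2 · 11^1 ≡ 45 · 32 · 11 ≡ 87 (mod 89).
So s = 87; s⁻¹ ≡ 44 (mod 89).
m = c₂ · s⁻¹ mod 89 = 57 · 44 mod 89 = 16.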